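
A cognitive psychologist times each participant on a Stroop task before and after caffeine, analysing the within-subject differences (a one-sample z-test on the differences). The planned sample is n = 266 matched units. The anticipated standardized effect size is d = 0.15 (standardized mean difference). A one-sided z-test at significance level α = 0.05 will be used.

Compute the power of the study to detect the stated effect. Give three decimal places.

Noncentrality parameter: δ = d·√n = 0.15 × √266 = 2.4464
Critical value for a one-sided test at α = 0.05: z_α = 1.645.
Power = Φ(δ − 1.645) = Φ(0.802) = 0.7886.

Power ≈ 0.789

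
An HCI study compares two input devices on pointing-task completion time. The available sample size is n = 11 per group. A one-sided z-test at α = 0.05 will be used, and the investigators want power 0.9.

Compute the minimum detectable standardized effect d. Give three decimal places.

d ≈ 1.248

Need Φ(δ − 1.645) = 0.9, so δ = 1.645 + 1.282 = 2.926.
δ = d·√(n/2) ⇒ d = δ/√(n/2) = 2.926/√(11/2) = 1.2478.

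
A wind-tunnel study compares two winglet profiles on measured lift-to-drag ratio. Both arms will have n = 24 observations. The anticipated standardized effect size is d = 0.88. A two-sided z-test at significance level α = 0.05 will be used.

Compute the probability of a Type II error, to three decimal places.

Noncentrality parameter: δ = d·√(n/2) = 0.88 × √(24/2) = 3.0484
Critical value for a two-sided test at α = 0.05: z_{α/2} = 1.960.
Power = Φ(δ − 1.960) + Φ(−δ − 1.960) = Φ(1.088) + Φ(-5.008) = 0.8618 + 0.0000 = 0.8618.
Type II error: β = 1 − power = 1 − 0.8618 = 0.1382.

β ≈ 0.138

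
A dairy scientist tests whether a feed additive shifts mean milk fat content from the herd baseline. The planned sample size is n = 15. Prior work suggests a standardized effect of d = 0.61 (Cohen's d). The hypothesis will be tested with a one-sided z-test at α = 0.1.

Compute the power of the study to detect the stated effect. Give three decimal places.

Power ≈ 0.860

Noncentrality parameter: δ = d·√n = 0.61 × √15 = 2.3625
One-sided α = 0.1 → critical value z_{0.1} = 1.282.
Power = P(Z > 1.282 − δ) = Φ(1.081) = 0.8601.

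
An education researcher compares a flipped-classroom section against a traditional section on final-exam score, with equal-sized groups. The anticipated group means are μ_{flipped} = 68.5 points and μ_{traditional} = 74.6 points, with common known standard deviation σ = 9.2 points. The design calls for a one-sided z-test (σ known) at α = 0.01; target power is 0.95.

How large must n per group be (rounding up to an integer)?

Standardized effect: d = |μ_{flipped} − μ_{traditional}| / σ = |68.5 − 74.6| / 9.2 = 0.6630
For power 0.95 need Φ(δ − z_{0.01}) = 0.95, so δ = z_{0.01} + z_{0.05} = 2.326 + 1.645 = 3.971.
δ = d·√(n/2) ⇒ n = 2(δ/d)² = 2 × (3.971 / 0.6630)² = 71.74.
Round up to the next whole unit.

n = 72 per group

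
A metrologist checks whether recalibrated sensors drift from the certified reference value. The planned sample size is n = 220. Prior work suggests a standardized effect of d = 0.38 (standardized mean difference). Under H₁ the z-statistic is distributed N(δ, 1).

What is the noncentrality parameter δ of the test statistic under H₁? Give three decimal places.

δ ≈ 5.636

The noncentrality parameter scales effect size by the design's sample-size factor: δ = d·√n = 0.38 × √220 = 5.6363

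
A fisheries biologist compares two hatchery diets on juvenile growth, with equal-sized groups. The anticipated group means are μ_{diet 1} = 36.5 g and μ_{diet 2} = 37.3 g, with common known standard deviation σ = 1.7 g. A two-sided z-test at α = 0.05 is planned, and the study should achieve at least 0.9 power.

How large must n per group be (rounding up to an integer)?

n = 95 per group

Standardized effect: d = |μ_{diet 1} − μ_{diet 2}| / σ = |36.5 − 37.3| / 1.7 = 0.4706
For power 0.9 need Φ(δ − z_{0.025}) = 0.9, so δ = z_{0.025} + z_{0.10} = 1.960 + 1.282 = 3.242.
(Ignoring the negligible lower-tail rejection probability gives the usual closed-form inversion.)
δ = d·√(n/2) ⇒ n = 2(δ/d)² = 2 × (3.242 / 0.4706)² = 94.90.
Rounding up, n = 95 per group.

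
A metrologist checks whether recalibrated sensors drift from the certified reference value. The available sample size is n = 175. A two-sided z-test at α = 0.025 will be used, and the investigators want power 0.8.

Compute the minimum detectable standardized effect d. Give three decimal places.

d ≈ 0.233

Need Φ(δ − 2.241) = 0.8, so δ = 2.241 + 0.842 = 3.083.
(Lower-tail contribution to power is negligible for δ > 0.)
δ = d·√n ⇒ d = δ/√n = 3.083/√175 = 0.2331.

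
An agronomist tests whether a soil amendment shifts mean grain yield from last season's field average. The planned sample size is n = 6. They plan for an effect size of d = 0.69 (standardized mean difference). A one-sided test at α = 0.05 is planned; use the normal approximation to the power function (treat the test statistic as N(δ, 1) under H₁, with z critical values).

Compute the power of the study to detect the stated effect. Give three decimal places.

Power ≈ 0.518

Noncentrality parameter: δ = d·√n = 0.69 × √6 = 1.6901
One-sided α = 0.05 → critical value z_{0.05} = 1.645.
Power = P(Z > 1.645 − δ) = Φ(0.045) = 0.5181.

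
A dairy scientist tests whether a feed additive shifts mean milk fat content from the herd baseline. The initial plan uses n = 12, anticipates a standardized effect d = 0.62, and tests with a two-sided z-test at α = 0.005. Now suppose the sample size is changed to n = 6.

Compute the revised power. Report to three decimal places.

With n = 6: δ = d·√n = 0.62 × √6 = 1.5187. Critical value z_{0.0025} = 2.807.
Revised power = Φ(δ − 2.807) + Φ(−δ − 2.807) = Φ(-1.288) + Φ(-4.326) = 0.0988 + 0.0000 = 0.0988.

Power ≈ 0.099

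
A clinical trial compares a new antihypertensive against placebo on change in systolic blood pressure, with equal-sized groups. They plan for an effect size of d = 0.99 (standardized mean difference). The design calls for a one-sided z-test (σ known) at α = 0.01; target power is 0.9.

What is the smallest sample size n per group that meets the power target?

Set Φ(δ − 2.326) = 0.9; then δ − 2.326 = Φ⁻¹(0.9) = 1.282, giving δ = 3.608.
δ = d·√(n/2) ⇒ n = 2(δ/d)² = 2 × (3.608 / 0.99)² = 26.56.
Round up to the next whole unit.

n = 27 per group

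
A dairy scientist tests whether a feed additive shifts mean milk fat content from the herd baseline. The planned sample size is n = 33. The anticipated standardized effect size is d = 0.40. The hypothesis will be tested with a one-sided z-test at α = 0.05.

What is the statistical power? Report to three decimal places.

Noncentrality parameter: δ = d·√n = 0.40 × √33 = 2.2978
Critical value for a one-sided test at α = 0.05: z_α = 1.645.
Power = P(Z > 1.645 − δ) = Φ(0.653) = 0.7431.

Power ≈ 0.743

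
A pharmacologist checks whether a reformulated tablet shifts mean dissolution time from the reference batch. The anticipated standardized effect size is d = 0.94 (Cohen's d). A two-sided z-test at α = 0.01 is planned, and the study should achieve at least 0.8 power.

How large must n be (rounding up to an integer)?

n = 14

For power 0.8 need Φ(δ − z_{0.005}) = 0.8, so δ = z_{0.005} + z_{0.20} = 2.576 + 0.842 = 3.417.
(Ignoring the negligible lower-tail rejection probability gives the usual closed-form inversion.)
δ = d·√n ⇒ n = (δ/d)² = (3.417 / 0.94)² = 13.22.
Rounding up, n = 14.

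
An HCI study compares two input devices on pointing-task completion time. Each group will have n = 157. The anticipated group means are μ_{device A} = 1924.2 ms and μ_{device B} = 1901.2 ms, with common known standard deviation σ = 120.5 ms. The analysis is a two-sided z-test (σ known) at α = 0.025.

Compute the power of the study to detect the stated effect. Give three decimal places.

Power ≈ 0.291

Standardized effect: d = |μ_{device A} − μ_{device B}| / σ = |1924.2 − 1901.2| / 120.5 = 0.1909
Noncentrality parameter: δ = d·√(n/2) = 0.1909 × √(157/2) = 1.6911
Two-sided α = 0.025 → critical value z_{0.0125} = 2.241.
Power = Φ(δ − 2.241) + Φ(−δ − 2.241) = Φ(-0.550) + Φ(-3.933) = 0.2911 + 0.0000 = 0.2911.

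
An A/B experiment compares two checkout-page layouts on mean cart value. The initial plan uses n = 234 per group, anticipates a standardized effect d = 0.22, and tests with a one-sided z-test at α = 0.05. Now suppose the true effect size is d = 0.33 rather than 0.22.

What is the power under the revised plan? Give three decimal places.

With d = 0.33: δ = d·√(n/2) = 0.33 × √(234/2) = 3.5695. Critical value z_{0.05} = 1.645.
Revised power = Φ(δ − 1.645) = Φ(1.925) = 0.9729.

Power ≈ 0.973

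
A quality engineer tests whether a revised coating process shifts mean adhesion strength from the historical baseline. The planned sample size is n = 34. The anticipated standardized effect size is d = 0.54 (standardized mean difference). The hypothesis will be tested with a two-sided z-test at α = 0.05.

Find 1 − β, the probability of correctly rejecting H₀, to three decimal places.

Power ≈ 0.883

Noncentrality parameter: λ = d·√n = 0.54 × √34 = 3.1487
Critical value for a two-sided test at α = 0.05: z_{α/2} = 1.960.
Power = Φ(λ − 1.960) + Φ(−λ − 1.960) = Φ(1.189) + Φ(-5.109) = 0.8827 + 0.0000 = 0.8827.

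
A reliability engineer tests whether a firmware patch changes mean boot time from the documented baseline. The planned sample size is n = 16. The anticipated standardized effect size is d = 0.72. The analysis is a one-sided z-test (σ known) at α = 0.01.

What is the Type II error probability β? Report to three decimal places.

Noncentrality parameter: δ = d·√n = 0.72 × √16 = 2.8800
Critical value for a one-sided test at α = 0.01: z_α = 2.326.
Power = P(Z > 2.326 − δ) = Φ(0.554) = 0.7101.
Type II error: β = 1 − power = 1 − 0.7101 = 0.2899.

β ≈ 0.290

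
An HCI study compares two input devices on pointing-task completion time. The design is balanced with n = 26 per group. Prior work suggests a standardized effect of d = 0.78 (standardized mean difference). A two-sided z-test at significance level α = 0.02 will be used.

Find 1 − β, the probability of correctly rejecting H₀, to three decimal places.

Noncentrality parameter: δ = d·√(n/2) = 0.78 × √(26/2) = 2.8123
Critical value for a two-sided test at α = 0.02: z_{α/2} = 2.326.
Power = Φ(δ − 2.326) + Φ(−δ − 2.326) = Φ(0.486) + Φ(-5.139) = 0.6865 + 0.0000 = 0.6865.

Power ≈ 0.687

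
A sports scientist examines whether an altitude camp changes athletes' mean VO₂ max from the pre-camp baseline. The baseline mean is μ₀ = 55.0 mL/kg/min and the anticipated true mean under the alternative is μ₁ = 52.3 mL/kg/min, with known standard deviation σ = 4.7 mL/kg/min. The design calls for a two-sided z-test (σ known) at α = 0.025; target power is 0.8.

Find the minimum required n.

n = 29

Standardized effect: d = |μ₁ − μ₀| / σ = |52.3 − 55.0| / 4.7 = 0.5745
For power 0.8 need Φ(δ − z_{0.0125}) = 0.8, so δ = z_{0.0125} + z_{0.20} = 2.241 + 0.842 = 3.083.
(The Φ(−δ − z_{α/2}) term is vanishingly small for δ > 0 and is dropped in the standard sample-size formula.)
δ = d·√n ⇒ n = (δ/d)² = (3.083 / 0.5745)² = 28.80.
Rounding up, n = 29.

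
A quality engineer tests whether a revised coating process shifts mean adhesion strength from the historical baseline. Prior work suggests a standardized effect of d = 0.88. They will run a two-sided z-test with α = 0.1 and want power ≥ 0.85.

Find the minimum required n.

For power 0.85 need Φ(δ − z_{0.05}) = 0.85, so δ = z_{0.05} + z_{0.15} = 1.645 + 1.036 = 2.681.
(Ignoring the negligible lower-tail rejection probability gives the usual closed-form inversion.)
δ = d·√n ⇒ n = (δ/d)² = (2.681 / 0.88)² = 9.28.
Rounding up, n = 10.

n = 10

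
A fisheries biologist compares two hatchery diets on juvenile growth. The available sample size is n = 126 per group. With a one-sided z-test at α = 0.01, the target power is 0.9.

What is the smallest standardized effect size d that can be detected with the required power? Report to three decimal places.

Required noncentrality: δ = z_{0.01} + z_{0.10} = 2.326 + 1.282 = 3.608.
δ = d·√(n/2) ⇒ d = δ/√(n/2) = 3.608/√(126/2) = 0.4546.

d ≈ 0.455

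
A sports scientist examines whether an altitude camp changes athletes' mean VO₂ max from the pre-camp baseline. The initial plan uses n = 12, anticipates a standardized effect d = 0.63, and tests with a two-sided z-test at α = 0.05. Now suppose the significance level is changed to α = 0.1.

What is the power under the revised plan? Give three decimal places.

δ = d·√n = 0.63 × √12 = 2.1824 (unchanged). New critical value: z_{0.05} = 1.645.
Revised power = Φ(δ − 1.645) + Φ(−δ − 1.645) = Φ(0.538) + Φ(-3.827) = 0.7045 + 0.0001 = 0.7046.

Power ≈ 0.705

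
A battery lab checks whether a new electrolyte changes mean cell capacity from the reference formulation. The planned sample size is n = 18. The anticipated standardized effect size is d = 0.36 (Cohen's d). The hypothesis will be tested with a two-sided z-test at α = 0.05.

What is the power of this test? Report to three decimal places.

Power ≈ 0.333

Noncentrality parameter: δ = d·√n = 0.36 × √18 = 1.5274
Critical value for a two-sided test at α = 0.05: z_{α/2} = 1.960.
Power = Φ(δ − 1.960) + Φ(−δ − 1.960) = Φ(-0.433) + Φ(-3.487) = 0.3326 + 0.0002 = 0.3329.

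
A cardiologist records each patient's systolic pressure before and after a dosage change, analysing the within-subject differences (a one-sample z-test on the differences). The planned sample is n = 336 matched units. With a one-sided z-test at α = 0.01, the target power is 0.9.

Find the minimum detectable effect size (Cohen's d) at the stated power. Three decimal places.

d ≈ 0.197

Need Φ(δ − 2.326) = 0.9, so δ = 2.326 + 1.282 = 3.608.
δ = d·√n ⇒ d = δ/√n = 3.608/√336 = 0.1968.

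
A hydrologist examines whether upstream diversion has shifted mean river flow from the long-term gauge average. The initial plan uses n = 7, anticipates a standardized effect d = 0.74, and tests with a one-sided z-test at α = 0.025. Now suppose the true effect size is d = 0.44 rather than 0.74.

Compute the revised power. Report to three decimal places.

With d = 0.44: δ = d·√n = 0.44 × √7 = 1.1641. Critical value z_{0.025} = 1.960.
Revised power = P(Z > 1.960 − δ) = Φ(-0.796) = 0.2131.

Power ≈ 0.213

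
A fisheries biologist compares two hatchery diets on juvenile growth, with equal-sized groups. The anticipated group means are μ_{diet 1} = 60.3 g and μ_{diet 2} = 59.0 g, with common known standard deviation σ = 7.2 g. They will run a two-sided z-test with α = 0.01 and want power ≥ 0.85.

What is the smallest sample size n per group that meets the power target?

Standardized effect: d = |μ_{diet 1} − μ_{diet 2}| / σ = |60.3 − 59.0| / 7.2 = 0.1806
Set Φ(δ − 2.576) = 0.85; then δ − 2.576 = Φ⁻¹(0.85) = 1.036, giving δ = 3.612.
(The Φ(−δ − z_{α/2}) term is vanishingly small for δ > 0 and is dropped in the standard sample-size formula.)
δ = d·√(n/2) ⇒ n = 2(δ/d)² = 2 × (3.612 / 0.1806)² = 800.51.
Rounding up, n = 801 per group.

n = 801 per group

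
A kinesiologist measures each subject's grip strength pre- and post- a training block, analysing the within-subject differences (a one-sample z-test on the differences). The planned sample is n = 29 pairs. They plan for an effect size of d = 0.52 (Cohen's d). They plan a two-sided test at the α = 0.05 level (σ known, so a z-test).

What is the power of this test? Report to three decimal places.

Power ≈ 0.800

Noncentrality parameter: δ = d·√n = 0.52 × √29 = 2.8003
Critical value for a two-sided test at α = 0.05: z_{α/2} = 1.960.
Power = Φ(δ − 1.960) + Φ(−δ − 1.960) = Φ(0.840) + Φ(-4.760) = 0.7996 + 0.0000 = 0.7996.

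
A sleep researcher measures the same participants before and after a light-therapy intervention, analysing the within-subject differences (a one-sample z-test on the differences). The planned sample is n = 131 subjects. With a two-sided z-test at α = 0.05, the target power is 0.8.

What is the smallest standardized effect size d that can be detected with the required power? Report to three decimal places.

d ≈ 0.245

Required noncentrality: δ = z_{0.025} + z_{0.20} = 1.960 + 0.842 = 2.802.
(Lower-tail contribution to power is negligible for δ > 0.)
δ = d·√n ⇒ d = δ/√n = 2.802/√131 = 0.2448.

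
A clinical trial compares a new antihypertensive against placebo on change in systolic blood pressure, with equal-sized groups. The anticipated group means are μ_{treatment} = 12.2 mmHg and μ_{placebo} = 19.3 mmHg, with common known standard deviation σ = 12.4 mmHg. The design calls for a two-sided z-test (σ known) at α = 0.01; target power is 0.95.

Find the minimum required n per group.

Standardized effect: d = |μ_{treatment} − μ_{placebo}| / σ = |12.2 − 19.3| / 12.4 = 0.5726
Set Φ(δ − 2.576) = 0.95; then δ − 2.576 = Φ⁻¹(0.95) = 1.645, giving δ = 4.221.
(Ignoring the negligible lower-tail rejection probability gives the usual closed-form inversion.)
δ = d·√(n/2) ⇒ n = 2(δ/d)² = 2 × (4.221 / 0.5726)² = 108.67.
Round up to the next whole unit.

n = 109 per group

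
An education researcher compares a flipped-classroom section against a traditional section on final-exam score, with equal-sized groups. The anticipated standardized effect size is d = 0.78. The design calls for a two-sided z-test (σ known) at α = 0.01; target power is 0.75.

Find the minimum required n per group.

n = 35 per group

Set Φ(δ − 2.576) = 0.75; then δ − 2.576 = Φ⁻¹(0.75) = 0.674, giving δ = 3.250.
(The Φ(−δ − z_{α/2}) term is vanishingly small for δ > 0 and is dropped in the standard sample-size formula.)
δ = d·√(n/2) ⇒ n = 2(δ/d)² = 2 × (3.250 / 0.78)² = 34.73.
Round up to the next whole unit.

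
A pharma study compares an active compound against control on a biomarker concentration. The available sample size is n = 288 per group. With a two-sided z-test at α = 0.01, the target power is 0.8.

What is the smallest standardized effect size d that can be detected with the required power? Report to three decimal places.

Required noncentrality: δ = z_{0.005} + z_{0.20} = 2.576 + 0.842 = 3.417.
(The second rejection-region term Φ(−δ − z_{α/2}) is negligible and dropped.)
δ = d·√(n/2) ⇒ d = δ/√(n/2) = 3.417/√(288/2) = 0.2848.

d ≈ 0.285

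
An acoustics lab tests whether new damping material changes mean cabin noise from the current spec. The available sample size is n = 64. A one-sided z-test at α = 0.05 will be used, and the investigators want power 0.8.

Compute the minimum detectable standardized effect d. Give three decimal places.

Need Φ(δ − 1.645) = 0.8, so δ = 1.645 + 0.842 = 2.486.
δ = d·√n ⇒ d = δ/√n = 2.486/√64 = 0.3108.

d ≈ 0.311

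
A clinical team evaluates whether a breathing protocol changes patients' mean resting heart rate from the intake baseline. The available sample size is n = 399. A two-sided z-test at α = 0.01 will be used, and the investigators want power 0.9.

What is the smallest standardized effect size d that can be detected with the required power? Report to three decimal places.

Required noncentrality: δ = z_{0.005} + z_{0.10} = 2.576 + 1.282 = 3.857.
(The second rejection-region term Φ(−δ − z_{α/2}) is negligible and dropped.)
δ = d·√n ⇒ d = δ/√n = 3.857/√399 = 0.1931.

d ≈ 0.193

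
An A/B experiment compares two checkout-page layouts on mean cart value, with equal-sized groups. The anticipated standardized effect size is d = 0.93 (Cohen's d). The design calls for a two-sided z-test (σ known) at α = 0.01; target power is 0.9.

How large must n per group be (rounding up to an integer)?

Set Φ(δ − 2.576) = 0.9; then δ − 2.576 = Φ⁻¹(0.9) = 1.282, giving δ = 3.857.
(The Φ(−δ − z_{α/2}) term is vanishingly small for δ > 0 and is dropped in the standard sample-size formula.)
δ = d·√(n/2) ⇒ n = 2(δ/d)² = 2 × (3.857 / 0.93)² = 34.41.
Rounding up, n = 35 per group.

n = 35 per group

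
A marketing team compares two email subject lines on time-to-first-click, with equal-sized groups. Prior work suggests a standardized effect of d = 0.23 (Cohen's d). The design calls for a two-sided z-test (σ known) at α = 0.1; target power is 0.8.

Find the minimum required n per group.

Set Φ(δ − 1.645) = 0.8; then δ − 1.645 = Φ⁻¹(0.8) = 0.842, giving δ = 2.486.
(Ignoring the negligible lower-tail rejection probability gives the usual closed-form inversion.)
δ = d·√(n/2) ⇒ n = 2(δ/d)² = 2 × (2.486 / 0.23)² = 233.75.
Rounding up, n = 234 per group.

n = 234 per group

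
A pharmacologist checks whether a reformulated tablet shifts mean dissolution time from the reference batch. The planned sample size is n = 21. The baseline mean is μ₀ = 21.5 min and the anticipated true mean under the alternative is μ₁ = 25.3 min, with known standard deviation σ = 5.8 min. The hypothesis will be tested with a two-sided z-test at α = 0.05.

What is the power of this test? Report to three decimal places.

Power ≈ 0.851

Standardized effect: d = |μ₁ − μ₀| / σ = |25.3 − 21.5| / 5.8 = 0.6552
Noncentrality parameter: δ = d·√n = 0.6552 × √21 = 3.0024
Two-sided α = 0.05 → critical value z_{0.025} = 1.960.
Power = Φ(δ − 1.960) + Φ(−δ − 1.960) = Φ(1.042) + Φ(-4.962) = 0.8514 + 0.0000 = 0.8514.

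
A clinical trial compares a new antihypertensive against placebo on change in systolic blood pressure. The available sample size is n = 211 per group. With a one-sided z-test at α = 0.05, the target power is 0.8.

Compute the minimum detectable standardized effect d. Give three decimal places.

d ≈ 0.242

Required noncentrality: δ = z_{0.05} + z_{0.20} = 1.645 + 0.842 = 2.486.
δ = d·√(n/2) ⇒ d = δ/√(n/2) = 2.486/√(211/2) = 0.2421.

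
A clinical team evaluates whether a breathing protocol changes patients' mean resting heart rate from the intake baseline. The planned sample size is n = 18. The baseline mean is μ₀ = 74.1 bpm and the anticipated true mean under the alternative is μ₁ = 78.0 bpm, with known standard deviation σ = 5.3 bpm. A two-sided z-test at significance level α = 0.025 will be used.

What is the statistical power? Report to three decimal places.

Power ≈ 0.811

Standardized effect: d = |μ₁ − μ₀| / σ = |78.0 − 74.1| / 5.3 = 0.7358
Noncentrality parameter: δ = d·√n = 0.7358 × √18 = 3.1219
Two-sided α = 0.025 → critical value z_{0.0125} = 2.241.
Power = Φ(δ − 2.241) + Φ(−δ − 2.241) = Φ(0.881) + Φ(-5.363) = 0.8107 + 0.0000 = 0.8107.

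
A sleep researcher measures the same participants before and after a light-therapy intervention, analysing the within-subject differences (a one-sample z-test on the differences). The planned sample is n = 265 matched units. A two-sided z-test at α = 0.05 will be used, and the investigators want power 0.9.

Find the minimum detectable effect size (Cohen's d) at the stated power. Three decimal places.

Need Φ(δ − 1.960) = 0.9, so δ = 1.960 + 1.282 = 3.242.
(Lower-tail contribution to power is negligible for δ > 0.)
δ = d·√n ⇒ d = δ/√n = 3.242/√265 = 0.1991.

d ≈ 0.199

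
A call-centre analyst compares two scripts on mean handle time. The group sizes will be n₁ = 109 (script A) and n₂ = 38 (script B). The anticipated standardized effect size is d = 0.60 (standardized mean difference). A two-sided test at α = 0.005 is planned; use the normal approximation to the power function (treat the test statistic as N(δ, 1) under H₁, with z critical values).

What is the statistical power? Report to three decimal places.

Noncentrality parameter: δ = d / √(1/n₁ + 1/n₂) = 0.60 / √(1/109 + 1/38) = 3.1849
Two-sided α = 0.005 → critical value z_{0.0025} = 2.807.
Power = Φ(δ − 2.807) + Φ(−δ − 2.807) = Φ(0.378) + Φ(-5.992) = 0.6472 + 0.0000 = 0.6472.

Power ≈ 0.647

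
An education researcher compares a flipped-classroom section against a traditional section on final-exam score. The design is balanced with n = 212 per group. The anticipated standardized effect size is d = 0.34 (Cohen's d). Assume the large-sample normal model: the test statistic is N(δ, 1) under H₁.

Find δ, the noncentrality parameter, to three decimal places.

The noncentrality parameter scales effect size by the design's sample-size factor: δ = d·√(n/2) = 0.34 × √(212/2) = 3.5005

δ ≈ 3.501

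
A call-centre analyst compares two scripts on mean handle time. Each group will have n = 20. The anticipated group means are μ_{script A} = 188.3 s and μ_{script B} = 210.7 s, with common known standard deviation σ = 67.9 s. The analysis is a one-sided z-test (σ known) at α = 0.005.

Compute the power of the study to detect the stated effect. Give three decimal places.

Standardized effect: d = |μ_{script A} − μ_{script B}| / σ = |188.3 − 210.7| / 67.9 = 0.3299
Noncentrality parameter: δ = d·√(n/2) = 0.3299 × √(20/2) = 1.0432
One-sided α = 0.005 → critical value z_{0.005} = 2.576.
Power = Φ(δ − 2.576) = Φ(-1.533) = 0.0627.

Power ≈ 0.063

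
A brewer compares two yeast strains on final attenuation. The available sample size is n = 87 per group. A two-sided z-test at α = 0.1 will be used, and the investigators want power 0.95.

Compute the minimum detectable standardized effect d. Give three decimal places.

Required noncentrality: δ = z_{0.05} + z_{0.05} = 1.645 + 1.645 = 3.290.
(Lower-tail contribution to power is negligible for δ > 0.)
δ = d·√(n/2) ⇒ d = δ/√(n/2) = 3.290/√(87/2) = 0.4988.

d ≈ 0.499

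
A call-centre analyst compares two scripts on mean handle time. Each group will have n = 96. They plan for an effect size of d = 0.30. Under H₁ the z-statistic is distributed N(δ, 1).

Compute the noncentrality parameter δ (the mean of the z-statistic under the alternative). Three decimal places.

δ = d·√(n/2) = 0.30 × √(96/2) = 2.0785

δ ≈ 2.078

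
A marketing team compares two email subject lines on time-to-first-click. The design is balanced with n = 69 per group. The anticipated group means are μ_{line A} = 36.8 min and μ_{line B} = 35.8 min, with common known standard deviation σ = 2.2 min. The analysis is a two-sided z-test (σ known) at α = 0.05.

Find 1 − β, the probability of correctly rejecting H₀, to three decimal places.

Power ≈ 0.761

Standardized effect: d = |μ_{line A} − μ_{line B}| / σ = |36.8 − 35.8| / 2.2 = 0.4545
Noncentrality parameter: δ = d·√(n/2) = 0.4545 × √(69/2) = 2.6699
Critical value for a two-sided test at α = 0.05: z_{α/2} = 1.960.
Power = Φ(δ − 1.960) + Φ(−δ − 1.960) = Φ(0.710) + Φ(-4.630) = 0.7611 + 0.0000 = 0.7611.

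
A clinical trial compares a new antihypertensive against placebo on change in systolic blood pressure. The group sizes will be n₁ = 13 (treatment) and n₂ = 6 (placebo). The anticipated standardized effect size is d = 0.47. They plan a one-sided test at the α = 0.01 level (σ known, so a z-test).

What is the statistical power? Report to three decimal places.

Power ≈ 0.085

Noncentrality parameter: δ = d / √(1/n₁ + 1/n₂) = 0.47 / √(1/13 + 1/6) = 0.9523
Critical value for a one-sided test at α = 0.01: z_α = 2.326.
Power = Φ(δ − 2.326) = Φ(-1.374) = 0.0847.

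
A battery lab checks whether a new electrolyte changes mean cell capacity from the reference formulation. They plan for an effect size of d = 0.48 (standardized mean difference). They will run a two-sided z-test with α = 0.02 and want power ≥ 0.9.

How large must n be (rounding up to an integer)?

For power 0.9 need Φ(δ − z_{0.01}) = 0.9, so δ = z_{0.01} + z_{0.10} = 2.326 + 1.282 = 3.608.
(The Φ(−δ − z_{α/2}) term is vanishingly small for δ > 0 and is dropped in the standard sample-size formula.)
δ = d·√n ⇒ n = (δ/d)² = (3.608 / 0.48)² = 56.50.
Rounding up, n = 57.

n = 57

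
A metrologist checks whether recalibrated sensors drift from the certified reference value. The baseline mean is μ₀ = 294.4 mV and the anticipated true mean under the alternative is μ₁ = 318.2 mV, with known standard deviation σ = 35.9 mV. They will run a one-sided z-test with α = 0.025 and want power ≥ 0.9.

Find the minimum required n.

Standardized effect: d = |μ₁ − μ₀| / σ = |318.2 − 294.4| / 35.9 = 0.6630
For power 0.9 need Φ(δ − z_{0.025}) = 0.9, so δ = z_{0.025} + z_{0.10} = 1.960 + 1.282 = 3.242.
δ = d·√n ⇒ n = (δ/d)² = (3.242 / 0.6630)² = 23.91.
Rounding up, n = 24.

n = 24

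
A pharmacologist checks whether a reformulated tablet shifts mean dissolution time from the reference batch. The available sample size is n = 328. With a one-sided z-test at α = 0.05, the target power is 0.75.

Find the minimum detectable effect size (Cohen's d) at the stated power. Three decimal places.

d ≈ 0.128

Required noncentrality: δ = z_{0.05} + z_{0.25} = 1.645 + 0.674 = 2.319.
δ = d·√n ⇒ d = δ/√n = 2.319/√328 = 0.1281.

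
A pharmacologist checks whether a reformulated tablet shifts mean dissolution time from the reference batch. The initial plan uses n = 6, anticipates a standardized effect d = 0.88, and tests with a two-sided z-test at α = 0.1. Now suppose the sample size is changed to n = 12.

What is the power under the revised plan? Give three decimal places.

With n = 12: δ = d·√n = 0.88 × √12 = 3.0484. Critical value z_{0.05} = 1.645.
Revised power = Φ(δ − 1.645) + Φ(−δ − 1.645) = Φ(1.404) + Φ(-4.693) = 0.9198 + 0.0000 = 0.9198.

Power ≈ 0.920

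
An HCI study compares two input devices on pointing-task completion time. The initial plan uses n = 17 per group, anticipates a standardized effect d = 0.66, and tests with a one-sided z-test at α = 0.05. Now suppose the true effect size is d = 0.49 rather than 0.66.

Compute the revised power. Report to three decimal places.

Power ≈ 0.414

With d = 0.49: δ = d·√(n/2) = 0.49 × √(17/2) = 1.4286. Critical value z_{0.05} = 1.645.
Revised power = P(Z > 1.645 − δ) = Φ(-0.216) = 0.4144.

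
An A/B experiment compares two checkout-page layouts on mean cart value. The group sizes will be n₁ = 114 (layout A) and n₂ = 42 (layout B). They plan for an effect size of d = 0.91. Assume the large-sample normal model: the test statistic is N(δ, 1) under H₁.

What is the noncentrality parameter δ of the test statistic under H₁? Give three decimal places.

δ = d / √(1/n₁ + 1/n₂) = 0.91 / √(1/114 + 1/42) = 5.0415

δ ≈ 5.041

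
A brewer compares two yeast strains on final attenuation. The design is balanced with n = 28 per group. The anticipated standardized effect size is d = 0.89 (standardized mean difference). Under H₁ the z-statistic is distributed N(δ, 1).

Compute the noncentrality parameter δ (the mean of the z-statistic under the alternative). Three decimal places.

δ ≈ 3.330

δ = d·√(n/2) = 0.89 × √(28/2) = 3.3301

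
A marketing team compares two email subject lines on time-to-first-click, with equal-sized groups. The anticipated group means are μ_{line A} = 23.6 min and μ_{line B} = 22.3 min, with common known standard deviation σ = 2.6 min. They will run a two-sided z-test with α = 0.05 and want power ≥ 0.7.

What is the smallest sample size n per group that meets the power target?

n = 50 per group

Standardized effect: d = |μ_{line A} − μ_{line B}| / σ = |23.6 − 22.3| / 2.6 = 0.5000
Set Φ(δ − 1.960) = 0.7; then δ − 1.960 = Φ⁻¹(0.7) = 0.524, giving δ = 2.484.
(Ignoring the negligible lower-tail rejection probability gives the usual closed-form inversion.)
δ = d·√(n/2) ⇒ n = 2(δ/d)² = 2 × (2.484 / 0.5000)² = 49.38.
Round up to the next whole unit.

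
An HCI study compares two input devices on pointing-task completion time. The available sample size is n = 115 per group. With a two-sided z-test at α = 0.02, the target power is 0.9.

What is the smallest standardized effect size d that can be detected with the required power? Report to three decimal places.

d ≈ 0.476

Required noncentrality: δ = z_{0.01} + z_{0.10} = 2.326 + 1.282 = 3.608.
(The second rejection-region term Φ(−δ − z_{α/2}) is negligible and dropped.)
δ = d·√(n/2) ⇒ d = δ/√(n/2) = 3.608/√(115/2) = 0.4758.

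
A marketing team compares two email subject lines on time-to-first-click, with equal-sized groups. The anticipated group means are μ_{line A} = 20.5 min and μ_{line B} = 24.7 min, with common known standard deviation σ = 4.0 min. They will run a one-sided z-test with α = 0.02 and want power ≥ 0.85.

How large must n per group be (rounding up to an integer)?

n = 18 per group

Standardized effect: d = |μ_{line A} − μ_{line B}| / σ = |20.5 − 24.7| / 4.0 = 1.0500
For power 0.85 need Φ(δ − z_{0.02}) = 0.85, so δ = z_{0.02} + z_{0.15} = 2.054 + 1.036 = 3.090.
δ = d·√(n/2) ⇒ n = 2(δ/d)² = 2 × (3.090 / 1.0500)² = 17.32.
Round up to the next whole unit.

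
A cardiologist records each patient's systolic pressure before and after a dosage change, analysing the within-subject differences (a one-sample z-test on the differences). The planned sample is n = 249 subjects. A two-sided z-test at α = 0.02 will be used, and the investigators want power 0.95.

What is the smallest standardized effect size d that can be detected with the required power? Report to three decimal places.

d ≈ 0.252

Required noncentrality: δ = z_{0.01} + z_{0.05} = 2.326 + 1.645 = 3.971.
(Lower-tail contribution to power is negligible for δ > 0.)
δ = d·√n ⇒ d = δ/√n = 3.971/√249 = 0.2517.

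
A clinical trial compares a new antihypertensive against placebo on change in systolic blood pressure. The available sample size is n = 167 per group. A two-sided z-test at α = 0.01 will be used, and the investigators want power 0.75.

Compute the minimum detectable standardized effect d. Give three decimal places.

Need Φ(δ − 2.576) = 0.75, so δ = 2.576 + 0.674 = 3.250.
(Lower-tail contribution to power is negligible for δ > 0.)
δ = d·√(n/2) ⇒ d = δ/√(n/2) = 3.250/√(167/2) = 0.3557.

d ≈ 0.356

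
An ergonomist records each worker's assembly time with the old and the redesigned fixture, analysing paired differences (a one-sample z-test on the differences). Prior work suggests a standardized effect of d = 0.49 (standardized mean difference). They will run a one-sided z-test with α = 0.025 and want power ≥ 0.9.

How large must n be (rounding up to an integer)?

n = 44

For power 0.9 need Φ(δ − z_{0.025}) = 0.9, so δ = z_{0.025} + z_{0.10} = 1.960 + 1.282 = 3.242.
δ = d·√n ⇒ n = (δ/d)² = (3.242 / 0.49)² = 43.76.
Rounding up, n = 44.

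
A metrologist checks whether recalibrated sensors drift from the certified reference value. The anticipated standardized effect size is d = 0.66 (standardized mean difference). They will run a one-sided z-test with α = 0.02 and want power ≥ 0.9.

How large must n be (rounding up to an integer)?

Set Φ(δ − 2.054) = 0.9; then δ − 2.054 = Φ⁻¹(0.9) = 1.282, giving δ = 3.335.
δ = d·√n ⇒ n = (δ/d)² = (3.335 / 0.66)² = 25.54.
Round up to the next whole unit.

n = 26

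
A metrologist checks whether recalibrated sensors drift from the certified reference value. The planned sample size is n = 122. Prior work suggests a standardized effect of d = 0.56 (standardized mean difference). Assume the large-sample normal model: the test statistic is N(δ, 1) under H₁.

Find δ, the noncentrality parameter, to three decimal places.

δ ≈ 6.185

δ = d·√n = 0.56 × √122 = 6.1854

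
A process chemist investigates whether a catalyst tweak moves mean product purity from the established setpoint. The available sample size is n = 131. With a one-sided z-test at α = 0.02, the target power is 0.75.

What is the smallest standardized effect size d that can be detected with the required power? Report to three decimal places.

d ≈ 0.238

Required noncentrality: δ = z_{0.02} + z_{0.25} = 2.054 + 0.674 = 2.728.
δ = d·√n ⇒ d = δ/√n = 2.728/√131 = 0.2384.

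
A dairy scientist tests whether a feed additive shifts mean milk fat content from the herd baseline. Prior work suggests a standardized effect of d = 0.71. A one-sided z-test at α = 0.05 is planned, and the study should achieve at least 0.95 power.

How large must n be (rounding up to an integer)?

n = 22

Set Φ(δ − 1.645) = 0.95; then δ − 1.645 = Φ⁻¹(0.95) = 1.645, giving δ = 3.290.
δ = d·√n ⇒ n = (δ/d)² = (3.290 / 0.71)² = 21.47.
Round up to the next whole unit.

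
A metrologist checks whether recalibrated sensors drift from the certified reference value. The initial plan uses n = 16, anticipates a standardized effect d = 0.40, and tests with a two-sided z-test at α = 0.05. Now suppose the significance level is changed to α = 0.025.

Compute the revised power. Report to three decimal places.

Power ≈ 0.261

δ = d·√n = 0.40 × √16 = 1.6000 (unchanged). New critical value: z_{0.0125} = 2.241.
Revised power = Φ(δ − 2.241) + Φ(−δ − 2.241) = Φ(-0.641) + Φ(-3.841) = 0.2606 + 0.0001 = 0.2607.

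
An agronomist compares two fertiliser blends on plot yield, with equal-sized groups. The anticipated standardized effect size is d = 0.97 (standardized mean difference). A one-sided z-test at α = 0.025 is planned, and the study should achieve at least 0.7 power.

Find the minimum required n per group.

n = 14 per group

Set Φ(δ − 1.960) = 0.7; then δ − 1.960 = Φ⁻¹(0.7) = 0.524, giving δ = 2.484.
δ = d·√(n/2) ⇒ n = 2(δ/d)² = 2 × (2.484 / 0.97)² = 13.12.
Round up to the next whole unit.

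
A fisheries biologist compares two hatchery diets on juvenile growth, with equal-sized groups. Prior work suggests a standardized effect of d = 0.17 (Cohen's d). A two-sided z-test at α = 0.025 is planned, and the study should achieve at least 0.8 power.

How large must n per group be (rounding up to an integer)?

Set Φ(δ − 2.241) = 0.8; then δ − 2.241 = Φ⁻¹(0.8) = 0.842, giving δ = 3.083.
(Ignoring the negligible lower-tail rejection probability gives the usual closed-form inversion.)
δ = d·√(n/2) ⇒ n = 2(δ/d)² = 2 × (3.083 / 0.17)² = 657.79.
Round up to the next whole unit.

n = 658 per group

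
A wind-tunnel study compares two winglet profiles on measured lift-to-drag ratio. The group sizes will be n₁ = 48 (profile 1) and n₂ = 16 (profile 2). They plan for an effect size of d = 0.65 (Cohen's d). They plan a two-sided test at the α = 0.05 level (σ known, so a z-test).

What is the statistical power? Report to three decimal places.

Noncentrality parameter: δ = d / √(1/n₁ + 1/n₂) = 0.65 / √(1/48 + 1/16) = 2.2517
Two-sided α = 0.05 → critical value z_{0.025} = 1.960.
Power = Φ(δ − 1.960) + Φ(−δ − 1.960) = Φ(0.292) + Φ(-4.212) = 0.6147 + 0.0000 = 0.6148.

Power ≈ 0.615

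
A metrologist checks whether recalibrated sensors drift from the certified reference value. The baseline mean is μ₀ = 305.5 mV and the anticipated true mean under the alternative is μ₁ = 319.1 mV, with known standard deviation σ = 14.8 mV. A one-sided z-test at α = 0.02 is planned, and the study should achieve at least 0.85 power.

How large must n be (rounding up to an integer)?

Standardized effect: d = |μ₁ − μ₀| / σ = |319.1 − 305.5| / 14.8 = 0.9189
Set Φ(δ − 2.054) = 0.85; then δ − 2.054 = Φ⁻¹(0.85) = 1.036, giving δ = 3.090.
δ = d·√n ⇒ n = (δ/d)² = (3.090 / 0.9189)² = 11.31.
Round up to the next whole unit.

n = 12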